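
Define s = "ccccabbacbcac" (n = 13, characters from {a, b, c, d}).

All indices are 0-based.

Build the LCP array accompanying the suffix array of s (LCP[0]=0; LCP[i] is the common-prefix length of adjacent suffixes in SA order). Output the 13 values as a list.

rank→(start, suffix):
  0 → (4, 'abbacbcac')
  1 → (11, 'ac')
  2 → (7, 'acbcac')
  3 → (6, 'bacbcac')
  4 → (5, 'bbacbcac')
  5 → (9, 'bcac')
  6 → (12, 'c')
  7 → (3, 'cabbacbcac')
  8 → (10, 'cac')
  9 → (8, 'cbcac')
  10 → (2, 'ccabbacbcac')
  11 → (1, 'cccabbacbcac')
  12 → (0, 'ccccabbacbcac')

SA = [4, 11, 7, 6, 5, 9, 12, 3, 10, 8, 2, 1, 0]
rank  pair      lcp
   1  s[4:],s[11:]  1  'a'
   2  s[11:],s[7:]  2  'ac'
   3  s[7:],s[6:]  0  ''
   4  s[6:],s[5:]  1  'b'
   5  s[5:],s[9:]  1  'b'
   6  s[9:],s[12:]  0  ''
   7  s[12:],s[3:]  1  'c'
   8  s[3:],s[10:]  2  'ca'
   9  s[10:],s[8:]  1  'c'
  10  s[8:],s[2:]  1  'c'
  11  s[2:],s[1:]  2  'cc'
  12  s[1:],s[0:]  3  'ccc'

[0, 1, 2, 0, 1, 1, 0, 1, 2, 1, 1, 2, 3]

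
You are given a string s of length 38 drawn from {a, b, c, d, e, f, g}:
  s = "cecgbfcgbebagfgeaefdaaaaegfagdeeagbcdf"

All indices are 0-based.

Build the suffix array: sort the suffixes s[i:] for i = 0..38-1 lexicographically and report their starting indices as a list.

rank | idx | suffix
   0 |  20 | aaaaegfagdeeagbcdf
   1 |  21 | aaaegfagdeeagbcdf
   2 |  22 | aaegfagdeeagbcdf
   3 |  16 | aefdaaaaegfagdeeagbcdf
   4 |  23 | aegfagdeeagbcdf
   5 |  32 | agbcdf
   6 |  27 | agdeeagbcdf
   7 |  11 | agfgeaefdaaaaegfagdeeagbcdf
   8 |  10 | bagfgeaefdaaaaegfagdeeagbcdf
   9 |  34 | bcdf
  10 |   8 | bebagfgeaefdaaaaegfagdeeagbcdf
  11 |   4 | bfcgbebagfgeaefdaaaaegfagdeeagbcdf
  12 |  35 | cdf
  13 |   0 | cecgbfcgbebagfgeaefdaaaaegfagdeeagbcdf
  14 |   6 | cgbebagfgeaefdaaaaegfagdeeagbcdf
  15 |   2 | cgbfcgbebagfgeaefdaaaaegfagdeeagbcdf
  16 |  19 | daaaaegfagdeeagbcdf
  17 |  29 | deeagbcdf
  18 |  36 | df
  19 |  15 | eaefdaaaaegfagdeeagbcdf
  20 |  31 | eagbcdf
  21 |   9 | ebagfgeaefdaaaaegfagdeeagbcdf
  22 |   1 | ecgbfcgbebagfgeaefdaaaaegfagdeeagbcdf
  23 |  30 | eeagbcdf
  24 |  17 | efdaaaaegfagdeeagbcdf
  25 |  24 | egfagdeeagbcdf
  26 |  37 | f
  27 |  26 | fagdeeagbcdf
  28 |   5 | fcgbebagfgeaefdaaaaegfagdeeagbcdf
  29 |  18 | fdaaaaegfagdeeagbcdf
  30 |  13 | fgeaefdaaaaegfagdeeagbcdf
  31 |  33 | gbcdf
  32 |   7 | gbebagfgeaefdaaaaegfagdeeagbcdf
  33 |   3 | gbfcgbebagfgeaefdaaaaegfagdeeagbcdf
  34 |  28 | gdeeagbcdf
  35 |  14 | geaefdaaaaegfagdeeagbcdf
  36 |  25 | gfagdeeagbcdf
  37 |  12 | gfgeaefdaaaaegfagdeeagbcdf

[20, 21, 22, 16, 23, 32, 27, 11, 10, 34, 8, 4, 35, 0, 6, 2, 19, 29, 36, 15, 31, 9, 1, 30, 17, 24, 37, 26, 5, 18, 13, 33, 7, 3, 28, 14, 25, 12]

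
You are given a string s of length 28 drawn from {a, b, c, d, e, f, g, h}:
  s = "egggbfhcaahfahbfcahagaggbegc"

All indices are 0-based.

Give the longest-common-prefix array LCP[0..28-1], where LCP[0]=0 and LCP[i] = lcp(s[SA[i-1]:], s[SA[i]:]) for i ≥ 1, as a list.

[0, 1, 2, 1, 2, 2, 0, 1, 2, 0, 1, 2, 0, 2, 0, 1, 1, 0, 1, 2, 1, 1, 3, 2, 0, 1, 1, 1]

rank | idx | suffix
   0 |   8 | aahfahbfcahagaggbegc
   1 |  19 | agaggbegc
   2 |  21 | aggbegc
   3 |  17 | ahagaggbegc
   4 |  12 | ahbfcahagaggbegc
   5 |   9 | ahfahbfcahagaggbegc
   6 |  24 | begc
   7 |  14 | bfcahagaggbegc
   8 |   4 | bfhcaahfahbfcahagaggbegc
   9 |  27 | c
  10 |   7 | caahfahbfcahagaggbegc
  11 |  16 | cahagaggbegc
  12 |  25 | egc
  13 |   0 | egggbfhcaahfahbfcahagaggbegc
  14 |  11 | fahbfcahagaggbegc
  15 |  15 | fcahagaggbegc
  16 |   5 | fhcaahfahbfcahagaggbegc
  17 |  20 | gaggbegc
  18 |  23 | gbegc
  19 |   3 | gbfhcaahfahbfcahagaggbegc
  20 |  26 | gc
  21 |  22 | ggbegc
  22 |   2 | ggbfhcaahfahbfcahagaggbegc
  23 |   1 | gggbfhcaahfahbfcahagaggbegc
  24 |  18 | hagaggbegc
  25 |  13 | hbfcahagaggbegc
  26 |   6 | hcaahfahbfcahagaggbegc
  27 |  10 | hfahbfcahagaggbegc

SA = [8, 19, 21, 17, 12, 9, 24, 14, 4, 27, 7, 16, 25, 0, 11, 15, 5, 20, 23, 3, 26, 22, 2, 1, 18, 13, 6, 10]
[i] adj suffixes → lcp
  [1] 8/19 → 1 ('a')
  [2] 19/21 → 2 ('ag')
  [3] 21/17 → 1 ('a')
  [4] 17/12 → 2 ('ah')
  [5] 12/9 → 2 ('ah')
  [6] 9/24 → 0 ('')
  [7] 24/14 → 1 ('b')
  [8] 14/4 → 2 ('bf')
  [9] 4/27 → 0 ('')
  [10] 27/7 → 1 ('c')
  [11] 7/16 → 2 ('ca')
  [12] 16/25 → 0 ('')
  [13] 25/0 → 2 ('eg')
  [14] 0/11 → 0 ('')
  [15] 11/15 → 1 ('f')
  [16] 15/5 → 1 ('f')
  [17] 5/20 → 0 ('')
  [18] 20/23 → 1 ('g')
  [19] 23/3 → 2 ('gb')
  [20] 3/26 → 1 ('g')
  [21] 26/22 → 1 ('g')
  [22] 22/2 → 3 ('ggb')
  [23] 2/1 → 2 ('gg')
  [24] 1/18 → 0 ('')
  [25] 18/13 → 1 ('h')
  [26] 13/6 → 1 ('h')
  [27] 6/10 → 1 ('h')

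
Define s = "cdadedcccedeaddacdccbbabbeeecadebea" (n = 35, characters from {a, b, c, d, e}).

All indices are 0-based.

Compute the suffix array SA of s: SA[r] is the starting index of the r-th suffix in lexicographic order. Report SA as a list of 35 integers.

[34, 22, 15, 12, 29, 2, 21, 20, 23, 32, 24, 28, 19, 18, 6, 7, 0, 16, 8, 14, 1, 17, 5, 13, 10, 30, 3, 33, 11, 31, 27, 4, 9, 26, 25]

rank→(start, suffix):
  0 → (34, 'a')
  1 → (22, 'abbeeecadebea')
  2 → (15, 'acdccbbabbeeecadebea')
  3 → (12, 'addacdccbbabbeeecadebea')
  4 → (29, 'adebea')
  5 → (2, 'adedcccedeaddacdccbbabbeeecadebea')
  6 → (21, 'babbeeecadebea')
  7 → (20, 'bbabbeeecadebea')
  8 → (23, 'bbeeecadebea')
  9 → (32, 'bea')
  10 → (24, 'beeecadebea')
  11 → (28, 'cadebea')
  12 → (19, 'cbbabbeeecadebea')
  13 → (18, 'ccbbabbeeecadebea')
  14 → (6, 'cccedeaddacdccbbabbeeecadebea')
  15 → (7, 'ccedeaddacdccbbabbeeecadebea')
  16 → (0, 'cdadedcccedeaddacdccbbabbeeecadebea')
  17 → (16, 'cdccbbabbeeecadebea')
  18 → (8, 'cedeaddacdccbbabbeeecadebea')
  19 → (14, 'dacdccbbabbeeecadebea')
  20 → (1, 'dadedcccedeaddacdccbbabbeeecadebea')
  21 → (17, 'dccbbabbeeecadebea')
  22 → (5, 'dcccedeaddacdccbbabbeeecadebea')
  23 → (13, 'ddacdccbbabbeeecadebea')
  24 → (10, 'deaddacdccbbabbeeecadebea')
  25 → (30, 'debea')
  26 → (3, 'dedcccedeaddacdccbbabbeeecadebea')
  27 → (33, 'ea')
  28 → (11, 'eaddacdccbbabbeeecadebea')
  29 → (31, 'ebea')
  30 → (27, 'ecadebea')
  31 → (4, 'edcccedeaddacdccbbabbeeecadebea')
  32 → (9, 'edeaddacdccbbabbeeecadebea')
  33 → (26, 'eecadebea')
  34 → (25, 'eeecadebea')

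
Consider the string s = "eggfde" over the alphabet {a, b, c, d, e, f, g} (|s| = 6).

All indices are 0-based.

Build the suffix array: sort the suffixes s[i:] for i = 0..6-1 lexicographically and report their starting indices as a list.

rank→(start, suffix):
  0 → (4, 'de')
  1 → (5, 'e')
  2 → (0, 'eggfde')
  3 → (3, 'fde')
  4 → (2, 'gfde')
  5 → (1, 'ggfde')

[4, 5, 0, 3, 2, 1]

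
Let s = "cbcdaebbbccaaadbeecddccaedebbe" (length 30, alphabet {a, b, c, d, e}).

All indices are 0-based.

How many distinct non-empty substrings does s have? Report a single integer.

428

sorted suffixes:
  #0 SA[0]=11  'aaadbeecddccaedebbe'
  #1 SA[1]=12  'aadbeecddccaedebbe'
  #2 SA[2]=13  'adbeecddccaedebbe'
  #3 SA[3]=4  'aebbbccaaadbeecddccaedebbe'
  #4 SA[4]=23  'aedebbe'
  #5 SA[5]=6  'bbbccaaadbeecddccaedebbe'
  #6 SA[6]=7  'bbccaaadbeecddccaedebbe'
  #7 SA[7]=27  'bbe'
  #8 SA[8]=8  'bccaaadbeecddccaedebbe'
  #9 SA[9]=1  'bcdaebbbccaaadbeecddccaedebbe'
  #10 SA[10]=28  'be'
  #11 SA[11]=15  'beecddccaedebbe'
  #12 SA[12]=10  'caaadbeecddccaedebbe'
  #13 SA[13]=22  'caedebbe'
  #14 SA[14]=0  'cbcdaebbbccaaadbeecddccaedebbe'
  #15 SA[15]=9  'ccaaadbeecddccaedebbe'
  #16 SA[16]=21  'ccaedebbe'
  #17 SA[17]=2  'cdaebbbccaaadbeecddccaedebbe'
  #18 SA[18]=18  'cddccaedebbe'
  #19 SA[19]=3  'daebbbccaaadbeecddccaedebbe'
  #20 SA[20]=14  'dbeecddccaedebbe'
  #21 SA[21]=20  'dccaedebbe'
  #22 SA[22]=19  'ddccaedebbe'
  #23 SA[23]=25  'debbe'
  #24 SA[24]=29  'e'
  #25 SA[25]=5  'ebbbccaaadbeecddccaedebbe'
  #26 SA[26]=26  'ebbe'
  #27 SA[27]=17  'ecddccaedebbe'
  #28 SA[28]=24  'edebbe'
  #29 SA[29]=16  'eecddccaedebbe'

SA = [11, 12, 13, 4, 23, 6, 7, 27, 8, 1, 28, 15, 10, 22, 0, 9, 21, 2, 18, 3, 14, 20, 19, 25, 29, 5, 26, 17, 24, 16]
rank  pair      lcp
   1  s[11:],s[12:]  2  'aa'
   2  s[12:],s[13:]  1  'a'
   3  s[13:],s[4:]  1  'a'
   4  s[4:],s[23:]  2  'ae'
   5  s[23:],s[6:]  0  ''
   6  s[6:],s[7:]  2  'bb'
   7  s[7:],s[27:]  2  'bb'
   8  s[27:],s[8:]  1  'b'
   9  s[8:],s[1:]  2  'bc'
  10  s[1:],s[28:]  1  'b'
  11  s[28:],s[15:]  2  'be'
  12  s[15:],s[10:]  0  ''
  13  s[10:],s[22:]  2  'ca'
  14  s[22:],s[0:]  1  'c'
  15  s[0:],s[9:]  1  'c'
  16  s[9:],s[21:]  3  'cca'
  17  s[21:],s[2:]  1  'c'
  18  s[2:],s[18:]  2  'cd'
  19  s[18:],s[3:]  0  ''
  20  s[3:],s[14:]  1  'd'
  21  s[14:],s[20:]  1  'd'
  22  s[20:],s[19:]  1  'd'
  23  s[19:],s[25:]  1  'd'
  24  s[25:],s[29:]  0  ''
  25  s[29:],s[5:]  1  'e'
  26  s[5:],s[26:]  3  'ebb'
  27  s[26:],s[17:]  1  'e'
  28  s[17:],s[24:]  1  'e'
  29  s[24:],s[16:]  1  'e'

n(n+1)/2 = 30·31/2 = 465
Σ LCP = 0 + 2 + 1 + 1 + 2 + 0 + 2 + 2 + 1 + 2 + 1 + 2 + 0 + 2 + 1 + 1 + 3 + 1 + 2 + 0 + 1 + 1 + 1 + 1 + 0 + 1 + 3 + 1 + 1 + 1 = 37
distinct = 465 − 37 = 428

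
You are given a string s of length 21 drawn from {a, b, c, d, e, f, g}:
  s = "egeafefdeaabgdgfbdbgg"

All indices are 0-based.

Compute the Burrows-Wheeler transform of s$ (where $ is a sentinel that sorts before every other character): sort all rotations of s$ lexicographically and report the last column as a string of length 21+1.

rank  rotation                last
    0  $egeafefdeaabgdgfbdbgg  g
    1  aabgdgfbdbgg$egeafefde  e
    2  abgdgfbdbgg$egeafefdea  a
    3  afefdeaabgdgfbdbgg$ege  e
    4  bdbgg$egeafefdeaabgdgf  f
    5  bgdgfbdbgg$egeafefdeaa  a
    6  bgg$egeafefdeaabgdgfbd  d
    7  dbgg$egeafefdeaabgdgfb  b
    8  deaabgdgfbdbgg$egeafef  f
    9  dgfbdbgg$egeafefdeaabg  g
   10  eaabgdgfbdbgg$egeafefd  d
   11  eafefdeaabgdgfbdbgg$eg  g
   12  efdeaabgdgfbdbgg$egeaf  f
   13  egeafefdeaabgdgfbdbgg$  $
   14  fbdbgg$egeafefdeaabgdg  g
   15  fdeaabgdgfbdbgg$egeafe  e
   16  fefdeaabgdgfbdbgg$egea  a
   17  g$egeafefdeaabgdgfbdbg  g
   18  gdgfbdbgg$egeafefdeaab  b
   19  geafefdeaabgdgfbdbgg$e  e
   20  gfbdbgg$egeafefdeaabgd  d
   21  gg$egeafefdeaabgdgfbdb  b

geaefadbfgdgf$geagbedb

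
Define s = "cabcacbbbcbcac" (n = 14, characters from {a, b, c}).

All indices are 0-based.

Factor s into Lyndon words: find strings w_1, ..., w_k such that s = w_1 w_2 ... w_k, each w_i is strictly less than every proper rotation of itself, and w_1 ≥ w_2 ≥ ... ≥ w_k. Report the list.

["c", "abcacbbbcbcac"]

emit factor 1: 'c' (i=0, period=1)
emit factor 2: 'abcacbbbcbcac' (i=1, period=13)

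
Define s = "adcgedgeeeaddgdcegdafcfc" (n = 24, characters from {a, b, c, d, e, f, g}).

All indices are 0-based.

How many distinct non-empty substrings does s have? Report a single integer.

rank | idx | suffix
   0 |   0 | adcgedgeeeaddgdcegdafcfc
   1 |  10 | addgdcegdafcfc
   2 |  19 | afcfc
   3 |  23 | c
   4 |  15 | cegdafcfc
   5 |  21 | cfc
   6 |   2 | cgedgeeeaddgdcegdafcfc
   7 |  18 | dafcfc
   8 |  14 | dcegdafcfc
   9 |   1 | dcgedgeeeaddgdcegdafcfc
  10 |  11 | ddgdcegdafcfc
  11 |  12 | dgdcegdafcfc
  12 |   5 | dgeeeaddgdcegdafcfc
  13 |   9 | eaddgdcegdafcfc
  14 |   4 | edgeeeaddgdcegdafcfc
  15 |   8 | eeaddgdcegdafcfc
  16 |   7 | eeeaddgdcegdafcfc
  17 |  16 | egdafcfc
  18 |  22 | fc
  19 |  20 | fcfc
  20 |  17 | gdafcfc
  21 |  13 | gdcegdafcfc
  22 |   3 | gedgeeeaddgdcegdafcfc
  23 |   6 | geeeaddgdcegdafcfc

SA = [0, 10, 19, 23, 15, 21, 2, 18, 14, 1, 11, 12, 5, 9, 4, 8, 7, 16, 22, 20, 17, 13, 3, 6]
[i] adj suffixes → lcp
  [1] 0/10 → 2 ('ad')
  [2] 10/19 → 1 ('a')
  [3] 19/23 → 0 ('')
  [4] 23/15 → 1 ('c')
  [5] 15/21 → 1 ('c')
  [6] 21/2 → 1 ('c')
  [7] 2/18 → 0 ('')
  [8] 18/14 → 1 ('d')
  [9] 14/1 → 2 ('dc')
  [10] 1/11 → 1 ('d')
  [11] 11/12 → 1 ('d')
  [12] 12/5 → 2 ('dg')
  [13] 5/9 → 0 ('')
  [14] 9/4 → 1 ('e')
  [15] 4/8 → 1 ('e')
  [16] 8/7 → 2 ('ee')
  [17] 7/16 → 1 ('e')
  [18] 16/22 → 0 ('')
  [19] 22/20 → 2 ('fc')
  [20] 20/17 → 0 ('')
  [21] 17/13 → 2 ('gd')
  [22] 13/3 → 1 ('g')
  [23] 3/6 → 2 ('ge')

n(n+1)/2 = 24·25/2 = 300
Σ LCP = 0 + 2 + 1 + 0 + 1 + 1 + 1 + 0 + 1 + 2 + 1 + 1 + 2 + 0 + 1 + 1 + 2 + 1 + 0 + 2 + 0 + 2 + 1 + 2 = 25
distinct = 300 − 25 = 275

275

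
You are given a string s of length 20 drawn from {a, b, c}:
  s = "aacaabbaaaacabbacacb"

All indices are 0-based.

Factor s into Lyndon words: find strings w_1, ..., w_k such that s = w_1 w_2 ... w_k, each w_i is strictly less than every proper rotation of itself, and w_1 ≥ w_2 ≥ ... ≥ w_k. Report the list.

emit factor 1: 'aac' (i=0, period=3)
emit factor 2: 'aabb' (i=3, period=4)
emit factor 3: 'aaaacabbacacb' (i=7, period=13)

["aac", "aabb", "aaaacabbacacb"]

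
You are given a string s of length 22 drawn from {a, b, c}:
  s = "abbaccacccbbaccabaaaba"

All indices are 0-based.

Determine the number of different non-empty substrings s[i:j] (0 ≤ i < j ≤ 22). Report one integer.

sorted suffixes:
  #0 SA[0]=21  'a'
  #1 SA[1]=17  'aaaba'
  #2 SA[2]=18  'aaba'
  #3 SA[3]=19  'aba'
  #4 SA[4]=15  'abaaaba'
  #5 SA[5]=0  'abbaccacccbbaccabaaaba'
  #6 SA[6]=12  'accabaaaba'
  #7 SA[7]=3  'accacccbbaccabaaaba'
  #8 SA[8]=6  'acccbbaccabaaaba'
  #9 SA[9]=20  'ba'
  #10 SA[10]=16  'baaaba'
  #11 SA[11]=11  'baccabaaaba'
  #12 SA[12]=2  'baccacccbbaccabaaaba'
  #13 SA[13]=10  'bbaccabaaaba'
  #14 SA[14]=1  'bbaccacccbbaccabaaaba'
  #15 SA[15]=14  'cabaaaba'
  #16 SA[16]=5  'cacccbbaccabaaaba'
  #17 SA[17]=9  'cbbaccabaaaba'
  #18 SA[18]=13  'ccabaaaba'
  #19 SA[19]=4  'ccacccbbaccabaaaba'
  #20 SA[20]=8  'ccbbaccabaaaba'
  #21 SA[21]=7  'cccbbaccabaaaba'

SA = [21, 17, 18, 19, 15, 0, 12, 3, 6, 20, 16, 11, 2, 10, 1, 14, 5, 9, 13, 4, 8, 7]
[i] adj suffixes → lcp
  [1] 21/17 → 1 ('a')
  [2] 17/18 → 2 ('aa')
  [3] 18/19 → 1 ('a')
  [4] 19/15 → 3 ('aba')
  [5] 15/0 → 2 ('ab')
  [6] 0/12 → 1 ('a')
  [7] 12/3 → 4 ('acca')
  [8] 3/6 → 3 ('acc')
  [9] 6/20 → 0 ('')
  [10] 20/16 → 2 ('ba')
  [11] 16/11 → 2 ('ba')
  [12] 11/2 → 5 ('bacca')
  [13] 2/10 → 1 ('b')
  [14] 10/1 → 6 ('bbacca')
  [15] 1/14 → 0 ('')
  [16] 14/5 → 2 ('ca')
  [17] 5/9 → 1 ('c')
  [18] 9/13 → 1 ('c')
  [19] 13/4 → 3 ('cca')
  [20] 4/8 → 2 ('cc')
  [21] 8/7 → 2 ('cc')

n(n+1)/2 = 22·23/2 = 253
Σ LCP = 0 + 1 + 2 + 1 + 3 + 2 + 1 + 4 + 3 + 0 + 2 + 2 + 5 + 1 + 6 + 0 + 2 + 1 + 1 + 3 + 2 + 2 = 44
distinct = 253 − 44 = 209

209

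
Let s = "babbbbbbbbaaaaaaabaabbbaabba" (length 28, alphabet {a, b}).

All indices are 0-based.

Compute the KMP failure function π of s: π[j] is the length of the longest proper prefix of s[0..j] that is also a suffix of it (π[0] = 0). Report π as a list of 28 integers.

π[0] = 0
j=1 s[j]='a': π[1]=0 (border '')
j=2 s[j]='b': π[2]=1 (border 'b')
j=3 s[j]='b': k: 1→0; π[3]=1 (border 'b')
j=4 s[j]='b': k: 1→0; π[4]=1 (border 'b')
j=5 s[j]='b': k: 1→0; π[5]=1 (border 'b')
j=6 s[j]='b': k: 1→0; π[6]=1 (border 'b')
j=7 s[j]='b': k: 1→0; π[7]=1 (border 'b')
j=8 s[j]='b': k: 1→0; π[8]=1 (border 'b')
j=9 s[j]='b': k: 1→0; π[9]=1 (border 'b')
j=10 s[j]='a': π[10]=2 (border 'ba')
j=11 s[j]='a': k: 2→0; π[11]=0 (border '')
j=12 s[j]='a': π[12]=0 (border '')
j=13 s[j]='a': π[13]=0 (border '')
j=14 s[j]='a': π[14]=0 (border '')
j=15 s[j]='a': π[15]=0 (border '')
j=16 s[j]='a': π[16]=0 (border '')
j=17 s[j]='b': π[17]=1 (border 'b')
j=18 s[j]='a': π[18]=2 (border 'ba')
j=19 s[j]='a': k: 2→0; π[19]=0 (border '')
j=20 s[j]='b': π[20]=1 (border 'b')
j=21 s[j]='b': k: 1→0; π[21]=1 (border 'b')
j=22 s[j]='b': k: 1→0; π[22]=1 (border 'b')
j=23 s[j]='a': π[23]=2 (border 'ba')
j=24 s[j]='a': k: 2→0; π[24]=0 (border '')
j=25 s[j]='b': π[25]=1 (border 'b')
j=26 s[j]='b': k: 1→0; π[26]=1 (border 'b')
j=27 s[j]='a': π[27]=2 (border 'ba')

[0, 0, 1, 1, 1, 1, 1, 1, 1, 1, 2, 0, 0, 0, 0, 0, 0, 1, 2, 0, 1, 1, 1, 2, 0, 1, 1, 2]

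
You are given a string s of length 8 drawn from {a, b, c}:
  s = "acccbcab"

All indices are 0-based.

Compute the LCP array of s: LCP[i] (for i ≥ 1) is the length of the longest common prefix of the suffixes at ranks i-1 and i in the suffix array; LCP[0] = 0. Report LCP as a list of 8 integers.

[0, 1, 0, 1, 0, 1, 1, 2]

rank | idx | suffix
   0 |   6 | ab
   1 |   0 | acccbcab
   2 |   7 | b
   3 |   4 | bcab
   4 |   5 | cab
   5 |   3 | cbcab
   6 |   2 | ccbcab
   7 |   1 | cccbcab

SA = [6, 0, 7, 4, 5, 3, 2, 1]
i: (SA[i-1],SA[i]) lcp shared
  1: (6,0) 1 'a'
  2: (0,7) 0 ''
  3: (7,4) 1 'b'
  4: (4,5) 0 ''
  5: (5,3) 1 'c'
  6: (3,2) 1 'c'
  7: (2,1) 2 'cc'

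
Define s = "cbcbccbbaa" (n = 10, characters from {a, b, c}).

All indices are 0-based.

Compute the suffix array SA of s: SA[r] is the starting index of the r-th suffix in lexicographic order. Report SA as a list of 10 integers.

rank | idx | suffix
   0 |   9 | a
   1 |   8 | aa
   2 |   7 | baa
   3 |   6 | bbaa
   4 |   1 | bcbccbbaa
   5 |   3 | bccbbaa
   6 |   5 | cbbaa
   7 |   0 | cbcbccbbaa
   8 |   2 | cbccbbaa
   9 |   4 | ccbbaa

[9, 8, 7, 6, 1, 3, 5, 0, 2, 4]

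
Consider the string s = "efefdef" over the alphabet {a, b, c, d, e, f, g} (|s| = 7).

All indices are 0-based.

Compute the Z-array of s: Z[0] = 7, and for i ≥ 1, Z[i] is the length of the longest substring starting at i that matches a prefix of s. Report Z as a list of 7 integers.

Z[0]=7
i=1: fresh scan; Z[1]=0
i=2: fresh scan; Z[2]=2 scan→box=[2,4)
i=3: min(r-i=1, Z[1]=0)=0; Z[3]=0
i=4: fresh scan; Z[4]=0
i=5: fresh scan; Z[5]=2 scan→box=[5,7)
i=6: min(r-i=1, Z[1]=0)=0; Z[6]=0

[7, 0, 2, 0, 0, 2, 0]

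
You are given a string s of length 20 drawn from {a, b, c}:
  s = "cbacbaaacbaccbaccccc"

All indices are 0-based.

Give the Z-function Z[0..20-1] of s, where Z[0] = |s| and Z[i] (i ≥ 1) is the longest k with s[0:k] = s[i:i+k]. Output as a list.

Z[0]=20
i=1: i≥r, start 0; Z[1]=0
i=2: i≥r, start 0; Z[2]=0
i=3: i≥r, start 0; Z[3]=3 extend→box=[3,6)
i=4: min(r-i=2, Z[1]=0)=0; Z[4]=0
i=5: min(r-i=1, Z[2]=0)=0; Z[5]=0
i=6: i≥r, start 0; Z[6]=0
i=7: i≥r, start 0; Z[7]=0
i=8: i≥r, start 0; Z[8]=4 extend→box=[8,12)
i=9: min(r-i=3, Z[1]=0)=0; Z[9]=0
i=10: min(r-i=2, Z[2]=0)=0; Z[10]=0
i=11: min(r-i=1, Z[3]=3)=1; Z[11]=1
i=12: i≥r, start 0; Z[12]=4 extend→box=[12,16)
i=13: min(r-i=3, Z[1]=0)=0; Z[13]=0
i=14: min(r-i=2, Z[2]=0)=0; Z[14]=0
i=15: min(r-i=1, Z[3]=3)=1; Z[15]=1
i=16: i≥r, start 0; Z[16]=1 extend→box=[16,17)
i=17: i≥r, start 0; Z[17]=1 extend→box=[17,18)
i=18: i≥r, start 0; Z[18]=1 extend→box=[18,19)
i=19: i≥r, start 0; Z[19]=1 extend→box=[19,20)

[20, 0, 0, 3, 0, 0, 0, 0, 4, 0, 0, 1, 4, 0, 0, 1, 1, 1, 1, 1]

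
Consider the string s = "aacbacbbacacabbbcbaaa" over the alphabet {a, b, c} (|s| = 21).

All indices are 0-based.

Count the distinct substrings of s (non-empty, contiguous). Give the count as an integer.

197

rank→(start, suffix):
  0 → (20, 'a')
  1 → (19, 'aa')
  2 → (18, 'aaa')
  3 → (0, 'aacbacbbacacabbbcbaaa')
  4 → (12, 'abbbcbaaa')
  5 → (10, 'acabbbcbaaa')
  6 → (8, 'acacabbbcbaaa')
  7 → (1, 'acbacbbacacabbbcbaaa')
  8 → (4, 'acbbacacabbbcbaaa')
  9 → (17, 'baaa')
  10 → (7, 'bacacabbbcbaaa')
  11 → (3, 'bacbbacacabbbcbaaa')
  12 → (6, 'bbacacabbbcbaaa')
  13 → (13, 'bbbcbaaa')
  14 → (14, 'bbcbaaa')
  15 → (15, 'bcbaaa')
  16 → (11, 'cabbbcbaaa')
  17 → (9, 'cacabbbcbaaa')
  18 → (16, 'cbaaa')
  19 → (2, 'cbacbbacacabbbcbaaa')
  20 → (5, 'cbbacacabbbcbaaa')

SA = [20, 19, 18, 0, 12, 10, 8, 1, 4, 17, 7, 3, 6, 13, 14, 15, 11, 9, 16, 2, 5]
rank  pair      lcp
   1  s[20:],s[19:]  1  'a'
   2  s[19:],s[18:]  2  'aa'
   3  s[18:],s[0:]  2  'aa'
   4  s[0:],s[12:]  1  'a'
   5  s[12:],s[10:]  1  'a'
   6  s[10:],s[8:]  3  'aca'
   7  s[8:],s[1:]  2  'ac'
   8  s[1:],s[4:]  3  'acb'
   9  s[4:],s[17:]  0  ''
  10  s[17:],s[7:]  2  'ba'
  11  s[7:],s[3:]  3  'bac'
  12  s[3:],s[6:]  1  'b'
  13  s[6:],s[13:]  2  'bb'
  14  s[13:],s[14:]  2  'bb'
  15  s[14:],s[15:]  1  'b'
  16  s[15:],s[11:]  0  ''
  17  s[11:],s[9:]  2  'ca'
  18  s[9:],s[16:]  1  'c'
  19  s[16:],s[2:]  3  'cba'
  20  s[2:],s[5:]  2  'cb'

n(n+1)/2 = 21·22/2 = 231
Σ LCP = 0 + 1 + 2 + 2 + 1 + 1 + 3 + 2 + 3 + 0 + 2 + 3 + 1 + 2 + 2 + 1 + 0 + 2 + 1 + 3 + 2 = 34
distinct = 231 − 34 = 197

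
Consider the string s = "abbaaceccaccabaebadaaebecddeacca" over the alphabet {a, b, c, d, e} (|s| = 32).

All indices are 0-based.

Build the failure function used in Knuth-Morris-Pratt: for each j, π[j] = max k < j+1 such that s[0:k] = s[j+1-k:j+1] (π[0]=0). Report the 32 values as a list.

π[0] = 0
j=1 s[j]='b': π[1]=0 (border '')
j=2 s[j]='b': π[2]=0 (border '')
j=3 s[j]='a': π[3]=1 (border 'a')
j=4 s[j]='a': k: 1→0; π[4]=1 (border 'a')
j=5 s[j]='c': k: 1→0; π[5]=0 (border '')
j=6 s[j]='e': π[6]=0 (border '')
j=7 s[j]='c': π[7]=0 (border '')
j=8 s[j]='c': π[8]=0 (border '')
j=9 s[j]='a': π[9]=1 (border 'a')
j=10 s[j]='c': k: 1→0; π[10]=0 (border '')
j=11 s[j]='c': π[11]=0 (border '')
j=12 s[j]='a': π[12]=1 (border 'a')
j=13 s[j]='b': π[13]=2 (border 'ab')
j=14 s[j]='a': k: 2→0; π[14]=1 (border 'a')
j=15 s[j]='e': k: 1→0; π[15]=0 (border '')
j=16 s[j]='b': π[16]=0 (border '')
j=17 s[j]='a': π[17]=1 (border 'a')
j=18 s[j]='d': k: 1→0; π[18]=0 (border '')
j=19 s[j]='a': π[19]=1 (border 'a')
j=20 s[j]='a': k: 1→0; π[20]=1 (border 'a')
j=21 s[j]='e': k: 1→0; π[21]=0 (border '')
j=22 s[j]='b': π[22]=0 (border '')
j=23 s[j]='e': π[23]=0 (border '')
j=24 s[j]='c': π[24]=0 (border '')
j=25 s[j]='d': π[25]=0 (border '')
j=26 s[j]='d': π[26]=0 (border '')
j=27 s[j]='e': π[27]=0 (border '')
j=28 s[j]='a': π[28]=1 (border 'a')
j=29 s[j]='c': k: 1→0; π[29]=0 (border '')
j=30 s[j]='c': π[30]=0 (border '')
j=31 s[j]='a': π[31]=1 (border 'a')

[0, 0, 0, 1, 1, 0, 0, 0, 0, 1, 0, 0, 1, 2, 1, 0, 0, 1, 0, 1, 1, 0, 0, 0, 0, 0, 0, 0, 1, 0, 0, 1]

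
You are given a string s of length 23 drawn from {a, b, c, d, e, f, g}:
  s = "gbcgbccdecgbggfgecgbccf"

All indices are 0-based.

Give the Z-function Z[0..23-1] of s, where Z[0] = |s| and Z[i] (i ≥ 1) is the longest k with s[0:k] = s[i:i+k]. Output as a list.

[23, 0, 0, 3, 0, 0, 0, 0, 0, 0, 2, 0, 1, 1, 0, 1, 0, 0, 3, 0, 0, 0, 0]

Z[0]=23
i=1: fresh scan; Z[1]=0
i=2: fresh scan; Z[2]=0
i=3: fresh scan; Z[3]=3 grow→box=[3,6)
i=4: min(r-i=2, Z[1]=0)=0; Z[4]=0
i=5: min(r-i=1, Z[2]=0)=0; Z[5]=0
i=6: fresh scan; Z[6]=0
i=7: fresh scan; Z[7]=0
i=8: fresh scan; Z[8]=0
i=9: fresh scan; Z[9]=0
i=10: fresh scan; Z[10]=2 grow→box=[10,12)
i=11: min(r-i=1, Z[1]=0)=0; Z[11]=0
i=12: fresh scan; Z[12]=1 grow→box=[12,13)
i=13: fresh scan; Z[13]=1 grow→box=[13,14)
i=14: fresh scan; Z[14]=0
i=15: fresh scan; Z[15]=1 grow→box=[15,16)
i=16: fresh scan; Z[16]=0
i=17: fresh scan; Z[17]=0
i=18: fresh scan; Z[18]=3 grow→box=[18,21)
i=19: min(r-i=2, Z[1]=0)=0; Z[19]=0
i=20: min(r-i=1, Z[2]=0)=0; Z[20]=0
i=21: fresh scan; Z[21]=0
i=22: fresh scan; Z[22]=0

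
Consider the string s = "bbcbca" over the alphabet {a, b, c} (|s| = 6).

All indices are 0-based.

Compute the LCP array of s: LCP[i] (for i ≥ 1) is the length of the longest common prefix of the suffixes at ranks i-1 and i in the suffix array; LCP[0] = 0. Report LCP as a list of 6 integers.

[0, 0, 1, 2, 0, 1]

sorted suffixes:
  #0 SA[0]=5  'a'
  #1 SA[1]=0  'bbcbca'
  #2 SA[2]=3  'bca'
  #3 SA[3]=1  'bcbca'
  #4 SA[4]=4  'ca'
  #5 SA[5]=2  'cbca'

SA = [5, 0, 3, 1, 4, 2]
i: (SA[i-1],SA[i]) lcp shared
  1: (5,0) 0 ''
  2: (0,3) 1 'b'
  3: (3,1) 2 'bc'
  4: (1,4) 0 ''
  5: (4,2) 1 'c'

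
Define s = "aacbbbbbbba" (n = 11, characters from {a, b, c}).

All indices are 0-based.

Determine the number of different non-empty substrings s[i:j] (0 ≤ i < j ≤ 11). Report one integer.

43

rank | idx | suffix
   0 |  10 | a
   1 |   0 | aacbbbbbbba
   2 |   1 | acbbbbbbba
   3 |   9 | ba
   4 |   8 | bba
   5 |   7 | bbba
   6 |   6 | bbbba
   7 |   5 | bbbbba
   8 |   4 | bbbbbba
   9 |   3 | bbbbbbba
  10 |   2 | cbbbbbbba

SA = [10, 0, 1, 9, 8, 7, 6, 5, 4, 3, 2]
[i] adj suffixes → lcp
  [1] 10/0 → 1 ('a')
  [2] 0/1 → 1 ('a')
  [3] 1/9 → 0 ('')
  [4] 9/8 → 1 ('b')
  [5] 8/7 → 2 ('bb')
  [6] 7/6 → 3 ('bbb')
  [7] 6/5 → 4 ('bbbb')
  [8] 5/4 → 5 ('bbbbb')
  [9] 4/3 → 6 ('bbbbbb')
  [10] 3/2 → 0 ('')

n(n+1)/2 = 11·12/2 = 66
Σ LCP = 0 + 1 + 1 + 0 + 1 + 2 + 3 + 4 + 5 + 6 + 0 = 23
distinct = 66 − 23 = 43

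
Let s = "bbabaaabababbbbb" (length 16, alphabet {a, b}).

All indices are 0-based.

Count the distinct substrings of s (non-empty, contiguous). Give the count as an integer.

102

rank→(start, suffix):
  0 → (4, 'aaabababbbbb')
  1 → (5, 'aabababbbbb')
  2 → (2, 'abaaabababbbbb')
  3 → (6, 'abababbbbb')
  4 → (8, 'ababbbbb')
  5 → (10, 'abbbbb')
  6 → (15, 'b')
  7 → (3, 'baaabababbbbb')
  8 → (1, 'babaaabababbbbb')
  9 → (7, 'bababbbbb')
  10 → (9, 'babbbbb')
  11 → (14, 'bb')
  12 → (0, 'bbabaaabababbbbb')
  13 → (13, 'bbb')
  14 → (12, 'bbbb')
  15 → (11, 'bbbbb')

SA = [4, 5, 2, 6, 8, 10, 15, 3, 1, 7, 9, 14, 0, 13, 12, 11]
i: (SA[i-1],SA[i]) lcp shared
  1: (4,5) 2 'aa'
  2: (5,2) 1 'a'
  3: (2,6) 3 'aba'
  4: (6,8) 4 'abab'
  5: (8,10) 2 'ab'
  6: (10,15) 0 ''
  7: (15,3) 1 'b'
  8: (3,1) 2 'ba'
  9: (1,7) 4 'baba'
  10: (7,9) 3 'bab'
  11: (9,14) 1 'b'
  12: (14,0) 2 'bb'
  13: (0,13) 2 'bb'
  14: (13,12) 3 'bbb'
  15: (12,11) 4 'bbbb'

n(n+1)/2 = 16·17/2 = 136
Σ LCP = 0 + 2 + 1 + 3 + 4 + 2 + 0 + 1 + 2 + 4 + 3 + 1 + 2 + 2 + 3 + 4 = 34
distinct = 136 − 34 = 102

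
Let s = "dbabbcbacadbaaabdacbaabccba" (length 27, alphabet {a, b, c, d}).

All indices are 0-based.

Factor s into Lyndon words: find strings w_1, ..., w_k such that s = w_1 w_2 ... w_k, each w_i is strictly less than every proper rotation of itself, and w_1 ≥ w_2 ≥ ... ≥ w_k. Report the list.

emit factor 1: 'd' (i=0, period=1)
emit factor 2: 'b' (i=1, period=1)
emit factor 3: 'abbcbacadb' (i=2, period=10)
emit factor 4: 'aaabdacbaabccb' (i=12, period=14)
emit factor 5: 'a' (i=26, period=1)

["d", "b", "abbcbacadb", "aaabdacbaabccb", "a"]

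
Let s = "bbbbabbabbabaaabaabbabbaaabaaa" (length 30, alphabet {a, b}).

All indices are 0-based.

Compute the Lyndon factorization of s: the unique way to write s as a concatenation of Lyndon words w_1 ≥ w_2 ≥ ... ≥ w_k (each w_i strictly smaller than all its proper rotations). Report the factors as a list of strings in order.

["b", "b", "b", "b", "abb", "abb", "ab", "aaabaabbabb", "aaab", "a", "a", "a"]

emit factor 1: 'b' (i=0, period=1)
emit factor 2: 'b' (i=1, period=1)
emit factor 3: 'b' (i=2, period=1)
emit factor 4: 'b' (i=3, period=1)
emit factor 5: 'abb' (i=4, period=3)
emit factor 6: 'abb' (i=7, period=3)
emit factor 7: 'ab' (i=10, period=2)
emit factor 8: 'aaabaabbabb' (i=12, period=11)
emit factor 9: 'aaab' (i=23, period=4)
emit factor 10: 'a' (i=27, period=1)
emit factor 11: 'a' (i=28, period=1)
emit factor 12: 'a' (i=29, period=1)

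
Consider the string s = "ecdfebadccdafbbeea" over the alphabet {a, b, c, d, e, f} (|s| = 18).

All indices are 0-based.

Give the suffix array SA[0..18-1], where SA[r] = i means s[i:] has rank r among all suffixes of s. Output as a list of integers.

rank→(start, suffix):
  0 → (17, 'a')
  1 → (6, 'adccdafbbeea')
  2 → (11, 'afbbeea')
  3 → (5, 'badccdafbbeea')
  4 → (13, 'bbeea')
  5 → (14, 'beea')
  6 → (8, 'ccdafbbeea')
  7 → (9, 'cdafbbeea')
  8 → (1, 'cdfebadccdafbbeea')
  9 → (10, 'dafbbeea')
  10 → (7, 'dccdafbbeea')
  11 → (2, 'dfebadccdafbbeea')
  12 → (16, 'ea')
  13 → (4, 'ebadccdafbbeea')
  14 → (0, 'ecdfebadccdafbbeea')
  15 → (15, 'eea')
  16 → (12, 'fbbeea')
  17 → (3, 'febadccdafbbeea')

[17, 6, 11, 5, 13, 14, 8, 9, 1, 10, 7, 2, 16, 4, 0, 15, 12, 3]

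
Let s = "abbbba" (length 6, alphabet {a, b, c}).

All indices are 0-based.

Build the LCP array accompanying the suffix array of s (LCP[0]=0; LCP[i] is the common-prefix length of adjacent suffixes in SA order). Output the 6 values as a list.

rank→(start, suffix):
  0 → (5, 'a')
  1 → (0, 'abbbba')
  2 → (4, 'ba')
  3 → (3, 'bba')
  4 → (2, 'bbba')
  5 → (1, 'bbbba')

SA = [5, 0, 4, 3, 2, 1]
[i] adj suffixes → lcp
  [1] 5/0 → 1 ('a')
  [2] 0/4 → 0 ('')
  [3] 4/3 → 1 ('b')
  [4] 3/2 → 2 ('bb')
  [5] 2/1 → 3 ('bbb')

[0, 1, 0, 1, 2, 3]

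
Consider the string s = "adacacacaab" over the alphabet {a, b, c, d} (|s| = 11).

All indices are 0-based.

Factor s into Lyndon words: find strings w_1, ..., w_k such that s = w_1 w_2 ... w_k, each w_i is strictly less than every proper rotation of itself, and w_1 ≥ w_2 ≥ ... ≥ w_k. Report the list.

["ad", "ac", "ac", "ac", "aab"]

emit factor 1: 'ad' (i=0, period=2)
emit factor 2: 'ac' (i=2, period=2)
emit factor 3: 'ac' (i=4, period=2)
emit factor 4: 'ac' (i=6, period=2)
emit factor 5: 'aab' (i=8, period=3)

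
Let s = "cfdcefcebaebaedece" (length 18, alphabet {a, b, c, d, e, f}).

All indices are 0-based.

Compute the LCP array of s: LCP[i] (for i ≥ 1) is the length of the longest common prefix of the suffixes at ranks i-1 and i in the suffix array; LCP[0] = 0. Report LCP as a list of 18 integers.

[0, 2, 0, 3, 0, 2, 2, 1, 0, 1, 0, 1, 4, 1, 1, 1, 0, 1]

sorted suffixes:
  #0 SA[0]=9  'aebaedece'
  #1 SA[1]=12  'aedece'
  #2 SA[2]=8  'baebaedece'
  #3 SA[3]=11  'baedece'
  #4 SA[4]=16  'ce'
  #5 SA[5]=6  'cebaebaedece'
  #6 SA[6]=3  'cefcebaebaedece'
  #7 SA[7]=0  'cfdcefcebaebaedece'
  #8 SA[8]=2  'dcefcebaebaedece'
  #9 SA[9]=14  'dece'
  #10 SA[10]=17  'e'
  #11 SA[11]=7  'ebaebaedece'
  #12 SA[12]=10  'ebaedece'
  #13 SA[13]=15  'ece'
  #14 SA[14]=13  'edece'
  #15 SA[15]=4  'efcebaebaedece'
  #16 SA[16]=5  'fcebaebaedece'
  #17 SA[17]=1  'fdcefcebaebaedece'

SA = [9, 12, 8, 11, 16, 6, 3, 0, 2, 14, 17, 7, 10, 15, 13, 4, 5, 1]
[i] adj suffixes → lcp
  [1] 9/12 → 2 ('ae')
  [2] 12/8 → 0 ('')
  [3] 8/11 → 3 ('bae')
  [4] 11/16 → 0 ('')
  [5] 16/6 → 2 ('ce')
  [6] 6/3 → 2 ('ce')
  [7] 3/0 → 1 ('c')
  [8] 0/2 → 0 ('')
  [9] 2/14 → 1 ('d')
  [10] 14/17 → 0 ('')
  [11] 17/7 → 1 ('e')
  [12] 7/10 → 4 ('ebae')
  [13] 10/15 → 1 ('e')
  [14] 15/13 → 1 ('e')
  [15] 13/4 → 1 ('e')
  [16] 4/5 → 0 ('')
  [17] 5/1 → 1 ('f')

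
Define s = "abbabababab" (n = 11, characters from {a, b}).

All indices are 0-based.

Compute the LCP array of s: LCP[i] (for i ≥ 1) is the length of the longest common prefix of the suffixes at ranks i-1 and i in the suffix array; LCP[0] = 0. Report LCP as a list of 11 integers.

sorted suffixes:
  #0 SA[0]=9  'ab'
  #1 SA[1]=7  'abab'
  #2 SA[2]=5  'ababab'
  #3 SA[3]=3  'abababab'
  #4 SA[4]=0  'abbabababab'
  #5 SA[5]=10  'b'
  #6 SA[6]=8  'bab'
  #7 SA[7]=6  'babab'
  #8 SA[8]=4  'bababab'
  #9 SA[9]=2  'babababab'
  #10 SA[10]=1  'bbabababab'

SA = [9, 7, 5, 3, 0, 10, 8, 6, 4, 2, 1]
[i] adj suffixes → lcp
  [1] 9/7 → 2 ('ab')
  [2] 7/5 → 4 ('abab')
  [3] 5/3 → 6 ('ababab')
  [4] 3/0 → 2 ('ab')
  [5] 0/10 → 0 ('')
  [6] 10/8 → 1 ('b')
  [7] 8/6 → 3 ('bab')
  [8] 6/4 → 5 ('babab')
  [9] 4/2 → 7 ('bababab')
  [10] 2/1 → 1 ('b')

[0, 2, 4, 6, 2, 0, 1, 3, 5, 7, 1]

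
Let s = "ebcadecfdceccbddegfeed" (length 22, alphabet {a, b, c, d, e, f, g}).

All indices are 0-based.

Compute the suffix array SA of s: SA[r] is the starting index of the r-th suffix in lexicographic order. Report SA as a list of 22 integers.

[3, 1, 13, 2, 12, 11, 9, 6, 21, 8, 14, 4, 15, 0, 10, 5, 20, 19, 16, 7, 18, 17]

rank→(start, suffix):
  0 → (3, 'adecfdceccbddegfeed')
  1 → (1, 'bcadecfdceccbddegfeed')
  2 → (13, 'bddegfeed')
  3 → (2, 'cadecfdceccbddegfeed')
  4 → (12, 'cbddegfeed')
  5 → (11, 'ccbddegfeed')
  6 → (9, 'ceccbddegfeed')
  7 → (6, 'cfdceccbddegfeed')
  8 → (21, 'd')
  9 → (8, 'dceccbddegfeed')
  10 → (14, 'ddegfeed')
  11 → (4, 'decfdceccbddegfeed')
  12 → (15, 'degfeed')
  13 → (0, 'ebcadecfdceccbddegfeed')
  14 → (10, 'eccbddegfeed')
  15 → (5, 'ecfdceccbddegfeed')
  16 → (20, 'ed')
  17 → (19, 'eed')
  18 → (16, 'egfeed')
  19 → (7, 'fdceccbddegfeed')
  20 → (18, 'feed')
  21 → (17, 'gfeed')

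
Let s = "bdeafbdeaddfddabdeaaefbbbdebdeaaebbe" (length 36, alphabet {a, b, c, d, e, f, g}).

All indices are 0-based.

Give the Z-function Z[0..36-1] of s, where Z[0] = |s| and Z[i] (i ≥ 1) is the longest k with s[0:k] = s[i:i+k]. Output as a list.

[36, 0, 0, 0, 0, 4, 0, 0, 0, 0, 0, 0, 0, 0, 0, 4, 0, 0, 0, 0, 0, 0, 1, 1, 3, 0, 0, 4, 0, 0, 0, 0, 0, 1, 1, 0]

Z[0]=36
i=1: outside box; Z[1]=0
i=2: outside box; Z[2]=0
i=3: outside box; Z[3]=0
i=4: outside box; Z[4]=0
i=5: outside box; Z[5]=4 scan→box=[5,9)
i=6: min(r-i=3, Z[1]=0)=0; Z[6]=0
i=7: min(r-i=2, Z[2]=0)=0; Z[7]=0
i=8: min(r-i=1, Z[3]=0)=0; Z[8]=0
i=9: outside box; Z[9]=0
i=10: outside box; Z[10]=0
i=11: outside box; Z[11]=0
i=12: outside box; Z[12]=0
i=13: outside box; Z[13]=0
i=14: outside box; Z[14]=0
i=15: outside box; Z[15]=4 scan→box=[15,19)
i=16: min(r-i=3, Z[1]=0)=0; Z[16]=0
i=17: min(r-i=2, Z[2]=0)=0; Z[17]=0
i=18: min(r-i=1, Z[3]=0)=0; Z[18]=0
i=19: outside box; Z[19]=0
i=20: outside box; Z[20]=0
i=21: outside box; Z[21]=0
i=22: outside box; Z[22]=1 scan→box=[22,23)
i=23: outside box; Z[23]=1 scan→box=[23,24)
i=24: outside box; Z[24]=3 scan→box=[24,27)
i=25: min(r-i=2, Z[1]=0)=0; Z[25]=0
i=26: min(r-i=1, Z[2]=0)=0; Z[26]=0
i=27: outside box; Z[27]=4 scan→box=[27,31)
i=28: min(r-i=3, Z[1]=0)=0; Z[28]=0
i=29: min(r-i=2, Z[2]=0)=0; Z[29]=0
i=30: min(r-i=1, Z[3]=0)=0; Z[30]=0
i=31: outside box; Z[31]=0
i=32: outside box; Z[32]=0
i=33: outside box; Z[33]=1 scan→box=[33,34)
i=34: outside box; Z[34]=1 scan→box=[34,35)
i=35: outside box; Z[35]=0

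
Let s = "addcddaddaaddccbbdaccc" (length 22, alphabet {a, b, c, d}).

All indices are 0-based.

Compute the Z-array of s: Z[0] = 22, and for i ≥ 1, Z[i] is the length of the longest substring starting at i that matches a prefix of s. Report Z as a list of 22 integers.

[22, 0, 0, 0, 0, 0, 3, 0, 0, 1, 4, 0, 0, 0, 0, 0, 0, 0, 1, 0, 0, 0]

Z[0]=22
i=1: fresh scan; Z[1]=0
i=2: fresh scan; Z[2]=0
i=3: fresh scan; Z[3]=0
i=4: fresh scan; Z[4]=0
i=5: fresh scan; Z[5]=0
i=6: fresh scan; Z[6]=3 grow→box=[6,9)
i=7: min(r-i=2, Z[1]=0)=0; Z[7]=0
i=8: min(r-i=1, Z[2]=0)=0; Z[8]=0
i=9: fresh scan; Z[9]=1 grow→box=[9,10)
i=10: fresh scan; Z[10]=4 grow→box=[10,14)
i=11: min(r-i=3, Z[1]=0)=0; Z[11]=0
i=12: min(r-i=2, Z[2]=0)=0; Z[12]=0
i=13: min(r-i=1, Z[3]=0)=0; Z[13]=0
i=14: fresh scan; Z[14]=0
i=15: fresh scan; Z[15]=0
i=16: fresh scan; Z[16]=0
i=17: fresh scan; Z[17]=0
i=18: fresh scan; Z[18]=1 grow→box=[18,19)
i=19: fresh scan; Z[19]=0
i=20: fresh scan; Z[20]=0
i=21: fresh scan; Z[21]=0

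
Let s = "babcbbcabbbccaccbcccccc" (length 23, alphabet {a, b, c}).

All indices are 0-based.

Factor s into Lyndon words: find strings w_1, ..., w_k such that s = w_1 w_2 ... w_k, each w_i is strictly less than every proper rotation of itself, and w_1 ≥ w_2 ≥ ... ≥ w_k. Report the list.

emit factor 1: 'b' (i=0, period=1)
emit factor 2: 'abcbbc' (i=1, period=6)
emit factor 3: 'abbbccaccbcccccc' (i=7, period=16)

["b", "abcbbc", "abbbccaccbcccccc"]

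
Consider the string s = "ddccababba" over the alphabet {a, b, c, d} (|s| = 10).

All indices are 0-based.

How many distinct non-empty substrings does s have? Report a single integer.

sorted suffixes:
  #0 SA[0]=9  'a'
  #1 SA[1]=4  'ababba'
  #2 SA[2]=6  'abba'
  #3 SA[3]=8  'ba'
  #4 SA[4]=5  'babba'
  #5 SA[5]=7  'bba'
  #6 SA[6]=3  'cababba'
  #7 SA[7]=2  'ccababba'
  #8 SA[8]=1  'dccababba'
  #9 SA[9]=0  'ddccababba'

SA = [9, 4, 6, 8, 5, 7, 3, 2, 1, 0]
rank  pair      lcp
   1  s[9:],s[4:]  1  'a'
   2  s[4:],s[6:]  2  'ab'
   3  s[6:],s[8:]  0  ''
   4  s[8:],s[5:]  2  'ba'
   5  s[5:],s[7:]  1  'b'
   6  s[7:],s[3:]  0  ''
   7  s[3:],s[2:]  1  'c'
   8  s[2:],s[1:]  0  ''
   9  s[1:],s[0:]  1  'd'

n(n+1)/2 = 10·11/2 = 55
Σ LCP = 0 + 1 + 2 + 0 + 2 + 1 + 0 + 1 + 0 + 1 = 8
distinct = 55 − 8 = 47

47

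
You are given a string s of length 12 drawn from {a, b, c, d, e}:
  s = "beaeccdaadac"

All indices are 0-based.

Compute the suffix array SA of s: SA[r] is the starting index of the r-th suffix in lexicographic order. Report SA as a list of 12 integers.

[7, 10, 8, 2, 0, 11, 4, 5, 6, 9, 1, 3]

rank→(start, suffix):
  0 → (7, 'aadac')
  1 → (10, 'ac')
  2 → (8, 'adac')
  3 → (2, 'aeccdaadac')
  4 → (0, 'beaeccdaadac')
  5 → (11, 'c')
  6 → (4, 'ccdaadac')
  7 → (5, 'cdaadac')
  8 → (6, 'daadac')
  9 → (9, 'dac')
  10 → (1, 'eaeccdaadac')
  11 → (3, 'eccdaadac')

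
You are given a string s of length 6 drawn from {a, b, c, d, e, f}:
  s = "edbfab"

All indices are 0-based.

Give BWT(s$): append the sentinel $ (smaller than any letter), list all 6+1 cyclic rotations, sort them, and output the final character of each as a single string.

rank  rotation last
    0  $edbfab  b
    1  ab$edbf  f
    2  b$edbfa  a
    3  bfab$ed  d
    4  dbfab$e  e
    5  edbfab$  $
    6  fab$edb  b

bfade$b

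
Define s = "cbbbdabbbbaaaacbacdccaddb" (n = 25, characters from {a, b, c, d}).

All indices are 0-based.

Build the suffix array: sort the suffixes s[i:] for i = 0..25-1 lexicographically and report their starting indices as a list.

rank | idx | suffix
   0 |  10 | aaaacbacdccaddb
   1 |  11 | aaacbacdccaddb
   2 |  12 | aacbacdccaddb
   3 |   5 | abbbbaaaacbacdccaddb
   4 |  13 | acbacdccaddb
   5 |  16 | acdccaddb
   6 |  21 | addb
   7 |  24 | b
   8 |   9 | baaaacbacdccaddb
   9 |  15 | bacdccaddb
  10 |   8 | bbaaaacbacdccaddb
  11 |   7 | bbbaaaacbacdccaddb
  12 |   6 | bbbbaaaacbacdccaddb
  13 |   1 | bbbdabbbbaaaacbacdccaddb
  14 |   2 | bbdabbbbaaaacbacdccaddb
  15 |   3 | bdabbbbaaaacbacdccaddb
  16 |  20 | caddb
  17 |  14 | cbacdccaddb
  18 |   0 | cbbbdabbbbaaaacbacdccaddb
  19 |  19 | ccaddb
  20 |  17 | cdccaddb
  21 |   4 | dabbbbaaaacbacdccaddb
  22 |  23 | db
  23 |  18 | dccaddb
  24 |  22 | ddb

[10, 11, 12, 5, 13, 16, 21, 24, 9, 15, 8, 7, 6, 1, 2, 3, 20, 14, 0, 19, 17, 4, 23, 18, 22]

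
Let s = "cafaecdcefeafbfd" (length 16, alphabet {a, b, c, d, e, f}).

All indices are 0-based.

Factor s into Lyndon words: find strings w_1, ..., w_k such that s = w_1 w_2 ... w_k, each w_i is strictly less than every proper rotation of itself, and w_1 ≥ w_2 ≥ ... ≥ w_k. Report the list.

["c", "af", "aecdcefeafbfd"]

emit factor 1: 'c' (i=0, period=1)
emit factor 2: 'af' (i=1, period=2)
emit factor 3: 'aecdcefeafbfd' (i=3, period=13)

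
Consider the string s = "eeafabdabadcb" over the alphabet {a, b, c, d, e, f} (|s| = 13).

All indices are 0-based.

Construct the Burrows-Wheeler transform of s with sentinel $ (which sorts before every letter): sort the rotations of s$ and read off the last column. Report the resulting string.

rank  rotation        last
    0  $eeafabdabadcb  b
    1  abadcb$eeafabd  d
    2  abdabadcb$eeaf  f
    3  adcb$eeafabdab  b
    4  afabdabadcb$ee  e
    5  b$eeafabdabadc  c
    6  badcb$eeafabda  a
    7  bdabadcb$eeafa  a
    8  cb$eeafabdabad  d
    9  dabadcb$eeafab  b
   10  dcb$eeafabdaba  a
   11  eafabdabadcb$e  e
   12  eeafabdabadcb$  $
   13  fabdabadcb$eea  a

bdfbecaadbae$a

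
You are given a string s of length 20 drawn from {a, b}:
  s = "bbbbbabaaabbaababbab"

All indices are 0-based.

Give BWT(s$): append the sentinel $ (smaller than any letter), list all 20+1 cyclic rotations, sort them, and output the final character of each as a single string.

bbbabbaabaabbbaaabbb$

rank  rotation               last
    0  $bbbbbabaaabbaababbab  b
    1  aaabbaababbab$bbbbbab  b
    2  aababbab$bbbbbabaaabb  b
    3  aabbaababbab$bbbbbaba  a
    4  ab$bbbbbabaaabbaababb  b
    5  abaaabbaababbab$bbbbb  b
    6  ababbab$bbbbbabaaabba  a
    7  abbaababbab$bbbbbabaa  a
    8  abbab$bbbbbabaaabbaab  b
    9  b$bbbbbabaaabbaababba  a
   10  baaabbaababbab$bbbbba  a
   11  baababbab$bbbbbabaaab  b
   12  bab$bbbbbabaaabbaabab  b
   13  babaaabbaababbab$bbbb  b
   14  babbab$bbbbbabaaabbaa  a
   15  bbaababbab$bbbbbabaaa  a
   16  bbab$bbbbbabaaabbaaba  a
   17  bbabaaabbaababbab$bbb  b
   18  bbbabaaabbaababbab$bb  b
   19  bbbbabaaabbaababbab$b  b
   20  bbbbbabaaabbaababbab$  $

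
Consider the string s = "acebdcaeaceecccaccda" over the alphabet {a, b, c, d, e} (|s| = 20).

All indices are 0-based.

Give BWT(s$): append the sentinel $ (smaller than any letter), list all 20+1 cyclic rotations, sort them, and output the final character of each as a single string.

rank  rotation               last
    0  $acebdcaeaceecccaccda  a
    1  a$acebdcaeaceecccaccd  d
    2  accda$acebdcaeaceeccc  c
    3  acebdcaeaceecccaccda$  $
    4  aceecccaccda$acebdcae  e
    5  aeaceecccaccda$acebdc  c
    6  bdcaeaceecccaccda$ace  e
    7  caccda$acebdcaeaceecc  c
    8  caeaceecccaccda$acebd  d
    9  ccaccda$acebdcaeaceec  c
   10  cccaccda$acebdcaeacee  e
   11  ccda$acebdcaeaceeccca  a
   12  cda$acebdcaeaceecccac  c
   13  cebdcaeaceecccaccda$a  a
   14  ceecccaccda$acebdcaea  a
   15  da$acebdcaeaceecccacc  c
   16  dcaeaceecccaccda$aceb  b
   17  eaceecccaccda$acebdca  a
   18  ebdcaeaceecccaccda$ac  c
   19  ecccaccda$acebdcaeace  e
   20  eecccaccda$acebdcaeac  c

adc$ececdceacaacbacec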